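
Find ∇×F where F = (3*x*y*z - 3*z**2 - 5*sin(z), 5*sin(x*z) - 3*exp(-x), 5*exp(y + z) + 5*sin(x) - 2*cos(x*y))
(2*x*sin(x*y) - 5*x*cos(x*z) + 5*exp(y + z), 3*x*y - 2*y*sin(x*y) - 6*z - 5*cos(x) - 5*cos(z), -3*x*z + 5*z*cos(x*z) + 3*exp(-x))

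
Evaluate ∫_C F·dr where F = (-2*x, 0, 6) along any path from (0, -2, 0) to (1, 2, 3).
17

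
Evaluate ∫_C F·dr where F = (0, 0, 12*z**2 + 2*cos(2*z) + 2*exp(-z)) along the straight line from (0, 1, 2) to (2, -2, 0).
-34 + 2*exp(-2) - sin(4)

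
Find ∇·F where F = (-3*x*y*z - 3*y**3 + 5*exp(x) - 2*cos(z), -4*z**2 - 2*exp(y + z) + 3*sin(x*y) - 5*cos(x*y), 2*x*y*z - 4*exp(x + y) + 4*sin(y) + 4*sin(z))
2*x*y + 5*x*sin(x*y) + 3*x*cos(x*y) - 3*y*z + 5*exp(x) - 2*exp(y + z) + 4*cos(z)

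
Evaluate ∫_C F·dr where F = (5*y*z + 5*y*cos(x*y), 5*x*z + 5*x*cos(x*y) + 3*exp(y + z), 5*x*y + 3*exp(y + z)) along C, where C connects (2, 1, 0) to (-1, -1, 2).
-5*sin(2) + 5*sin(1) + 10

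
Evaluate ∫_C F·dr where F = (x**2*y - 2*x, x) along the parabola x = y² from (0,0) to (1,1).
-8/21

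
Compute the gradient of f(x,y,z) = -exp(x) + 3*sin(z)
(-exp(x), 0, 3*cos(z))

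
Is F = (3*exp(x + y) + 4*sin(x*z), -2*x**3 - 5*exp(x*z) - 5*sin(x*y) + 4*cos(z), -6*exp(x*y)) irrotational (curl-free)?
No, ∇×F = (-6*x*exp(x*y) + 5*x*exp(x*z) + 4*sin(z), 4*x*cos(x*z) + 6*y*exp(x*y), -6*x**2 - 5*y*cos(x*y) - 5*z*exp(x*z) - 3*exp(x + y))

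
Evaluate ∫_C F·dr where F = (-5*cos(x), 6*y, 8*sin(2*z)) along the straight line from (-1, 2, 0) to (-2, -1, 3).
-5 - 5*sin(1) - 4*cos(6) + 5*sin(2)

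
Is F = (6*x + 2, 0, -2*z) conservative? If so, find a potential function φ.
Yes, F is conservative. φ = 3*x**2 + 2*x - z**2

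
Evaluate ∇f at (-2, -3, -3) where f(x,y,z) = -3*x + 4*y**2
(-3, -24, 0)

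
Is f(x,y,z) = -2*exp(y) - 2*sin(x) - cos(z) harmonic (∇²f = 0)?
No, ∇²f = -2*exp(y) + 2*sin(x) + cos(z)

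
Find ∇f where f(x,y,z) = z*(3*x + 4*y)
(3*z, 4*z, 3*x + 4*y)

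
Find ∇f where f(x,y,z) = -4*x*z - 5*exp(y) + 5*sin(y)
(-4*z, -5*exp(y) + 5*cos(y), -4*x)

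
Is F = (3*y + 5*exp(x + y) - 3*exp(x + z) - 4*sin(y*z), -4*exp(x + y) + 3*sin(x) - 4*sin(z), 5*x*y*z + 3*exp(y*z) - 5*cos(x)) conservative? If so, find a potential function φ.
No, ∇×F = (5*x*z + 3*z*exp(y*z) + 4*cos(z), -5*y*z - 4*y*cos(y*z) - 3*exp(x + z) - 5*sin(x), 4*z*cos(y*z) - 9*exp(x + y) + 3*cos(x) - 3) ≠ 0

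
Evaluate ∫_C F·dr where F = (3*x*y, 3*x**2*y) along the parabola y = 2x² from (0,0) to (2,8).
280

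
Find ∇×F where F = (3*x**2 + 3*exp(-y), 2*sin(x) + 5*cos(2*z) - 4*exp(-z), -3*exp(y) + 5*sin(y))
(-3*exp(y) + 10*sin(2*z) + 5*cos(y) - 4*exp(-z), 0, 2*cos(x) + 3*exp(-y))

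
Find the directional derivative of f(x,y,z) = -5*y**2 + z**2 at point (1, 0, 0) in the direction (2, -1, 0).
0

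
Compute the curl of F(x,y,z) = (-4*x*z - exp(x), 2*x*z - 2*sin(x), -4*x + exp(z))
(-2*x, 4 - 4*x, 2*z - 2*cos(x))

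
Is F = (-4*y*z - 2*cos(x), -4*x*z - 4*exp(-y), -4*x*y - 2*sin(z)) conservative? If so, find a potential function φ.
Yes, F is conservative. φ = -4*x*y*z - 2*sin(x) + 2*cos(z) + 4*exp(-y)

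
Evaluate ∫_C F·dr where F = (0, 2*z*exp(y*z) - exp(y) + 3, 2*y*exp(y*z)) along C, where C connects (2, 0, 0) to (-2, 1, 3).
-E + 2 + 2*exp(3)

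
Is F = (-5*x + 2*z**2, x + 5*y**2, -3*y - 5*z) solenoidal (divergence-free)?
No, ∇·F = 10*y - 10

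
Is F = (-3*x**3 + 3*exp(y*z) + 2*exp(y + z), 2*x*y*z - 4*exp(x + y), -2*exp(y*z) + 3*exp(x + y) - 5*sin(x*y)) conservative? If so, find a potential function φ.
No, ∇×F = (-2*x*y - 5*x*cos(x*y) - 2*z*exp(y*z) + 3*exp(x + y), 3*y*exp(y*z) + 5*y*cos(x*y) - 3*exp(x + y) + 2*exp(y + z), 2*y*z - 3*z*exp(y*z) - 4*exp(x + y) - 2*exp(y + z)) ≠ 0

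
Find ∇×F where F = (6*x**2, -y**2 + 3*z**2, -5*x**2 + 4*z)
(-6*z, 10*x, 0)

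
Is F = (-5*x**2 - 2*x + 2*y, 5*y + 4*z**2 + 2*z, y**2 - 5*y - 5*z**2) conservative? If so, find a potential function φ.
No, ∇×F = (2*y - 8*z - 7, 0, -2) ≠ 0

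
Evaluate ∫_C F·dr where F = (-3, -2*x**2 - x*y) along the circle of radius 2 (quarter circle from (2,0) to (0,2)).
-22/3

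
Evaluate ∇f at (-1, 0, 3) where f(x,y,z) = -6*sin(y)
(0, -6, 0)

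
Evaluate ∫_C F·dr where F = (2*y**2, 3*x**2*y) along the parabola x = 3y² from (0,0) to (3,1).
15/2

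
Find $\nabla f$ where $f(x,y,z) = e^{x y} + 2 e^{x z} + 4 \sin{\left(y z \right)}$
(y*exp(x*y) + 2*z*exp(x*z), x*exp(x*y) + 4*z*cos(y*z), 2*x*exp(x*z) + 4*y*cos(y*z))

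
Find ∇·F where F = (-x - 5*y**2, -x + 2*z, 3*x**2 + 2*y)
-1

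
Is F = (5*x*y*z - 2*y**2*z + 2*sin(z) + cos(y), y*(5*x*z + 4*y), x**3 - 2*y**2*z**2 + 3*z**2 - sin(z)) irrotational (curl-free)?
No, ∇×F = (y*(-5*x - 4*z**2), -3*x**2 + 5*x*y - 2*y**2 + 2*cos(z), -5*x*z + 9*y*z + sin(y))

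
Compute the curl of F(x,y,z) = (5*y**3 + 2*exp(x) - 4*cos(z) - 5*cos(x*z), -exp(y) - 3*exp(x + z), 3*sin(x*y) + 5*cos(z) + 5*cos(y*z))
(3*x*cos(x*y) - 5*z*sin(y*z) + 3*exp(x + z), 5*x*sin(x*z) - 3*y*cos(x*y) + 4*sin(z), -15*y**2 - 3*exp(x + z))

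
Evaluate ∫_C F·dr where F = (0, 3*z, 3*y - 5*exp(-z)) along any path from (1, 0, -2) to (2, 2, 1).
-5*exp(2) + 5*exp(-1) + 6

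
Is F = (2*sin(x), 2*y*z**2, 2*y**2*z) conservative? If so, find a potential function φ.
Yes, F is conservative. φ = y**2*z**2 - 2*cos(x)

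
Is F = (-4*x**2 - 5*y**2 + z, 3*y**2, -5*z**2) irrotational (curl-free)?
No, ∇×F = (0, 1, 10*y)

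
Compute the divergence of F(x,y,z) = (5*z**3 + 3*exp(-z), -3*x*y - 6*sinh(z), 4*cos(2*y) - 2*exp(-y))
-3*x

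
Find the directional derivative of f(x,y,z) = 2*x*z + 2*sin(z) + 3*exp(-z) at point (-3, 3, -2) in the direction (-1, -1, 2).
sqrt(6)*(-3*exp(2) - 4 + 2*cos(2))/3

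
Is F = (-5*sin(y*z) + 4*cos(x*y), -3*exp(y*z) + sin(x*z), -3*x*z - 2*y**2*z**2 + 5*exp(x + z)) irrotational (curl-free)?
No, ∇×F = (-x*cos(x*z) - 4*y*z**2 + 3*y*exp(y*z), -5*y*cos(y*z) + 3*z - 5*exp(x + z), 4*x*sin(x*y) + z*cos(x*z) + 5*z*cos(y*z))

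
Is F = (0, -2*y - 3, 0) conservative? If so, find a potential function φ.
Yes, F is conservative. φ = y*(-y - 3)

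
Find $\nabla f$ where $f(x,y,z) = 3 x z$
(3*z, 0, 3*x)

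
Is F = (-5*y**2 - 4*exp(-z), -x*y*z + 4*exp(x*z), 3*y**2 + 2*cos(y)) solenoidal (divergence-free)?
No, ∇·F = -x*z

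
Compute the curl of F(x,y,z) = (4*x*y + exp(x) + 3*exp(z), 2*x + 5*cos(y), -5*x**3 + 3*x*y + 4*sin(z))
(3*x, 15*x**2 - 3*y + 3*exp(z), 2 - 4*x)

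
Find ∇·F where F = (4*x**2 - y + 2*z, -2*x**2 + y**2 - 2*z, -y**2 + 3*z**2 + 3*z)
8*x + 2*y + 6*z + 3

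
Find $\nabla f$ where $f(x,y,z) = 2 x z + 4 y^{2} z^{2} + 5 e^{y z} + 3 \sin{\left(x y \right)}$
(3*y*cos(x*y) + 2*z, 3*x*cos(x*y) + 8*y*z**2 + 5*z*exp(y*z), 2*x + 8*y**2*z + 5*y*exp(y*z))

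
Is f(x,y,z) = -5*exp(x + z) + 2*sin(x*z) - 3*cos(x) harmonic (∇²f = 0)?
No, ∇²f = -2*x**2*sin(x*z) - 2*z**2*sin(x*z) - 10*exp(x + z) + 3*cos(x)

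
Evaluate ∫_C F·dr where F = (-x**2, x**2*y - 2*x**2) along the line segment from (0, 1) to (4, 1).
-64/3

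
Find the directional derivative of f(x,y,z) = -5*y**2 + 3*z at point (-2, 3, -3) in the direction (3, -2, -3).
51*sqrt(22)/22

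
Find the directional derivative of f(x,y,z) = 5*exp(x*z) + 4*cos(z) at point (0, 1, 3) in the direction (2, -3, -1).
sqrt(14)*(2*sin(3) + 15)/7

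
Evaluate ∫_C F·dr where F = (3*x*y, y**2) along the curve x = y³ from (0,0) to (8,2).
3512/21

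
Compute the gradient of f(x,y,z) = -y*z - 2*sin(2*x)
(-4*cos(2*x), -z, -y)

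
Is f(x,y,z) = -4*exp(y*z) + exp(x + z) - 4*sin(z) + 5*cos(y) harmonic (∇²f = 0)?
No, ∇²f = -4*y**2*exp(y*z) - 4*z**2*exp(y*z) + 2*exp(x + z) + 4*sin(z) - 5*cos(y)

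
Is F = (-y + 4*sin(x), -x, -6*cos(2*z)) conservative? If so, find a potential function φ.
Yes, F is conservative. φ = -x*y - 3*sin(2*z) - 4*cos(x)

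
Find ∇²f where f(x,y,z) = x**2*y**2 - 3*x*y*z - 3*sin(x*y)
(x**2 + y**2)*(3*sin(x*y) + 2)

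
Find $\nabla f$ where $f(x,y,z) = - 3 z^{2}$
(0, 0, -6*z)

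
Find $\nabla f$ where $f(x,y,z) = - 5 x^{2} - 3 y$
(-10*x, -3, 0)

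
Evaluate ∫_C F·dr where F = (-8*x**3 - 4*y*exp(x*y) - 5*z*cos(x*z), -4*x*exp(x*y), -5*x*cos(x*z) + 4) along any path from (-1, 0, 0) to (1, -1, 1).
-5*sin(1) - 4*exp(-1) + 8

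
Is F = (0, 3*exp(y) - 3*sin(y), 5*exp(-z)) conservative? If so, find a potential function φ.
Yes, F is conservative. φ = 3*exp(y) + 3*cos(y) - 5*exp(-z)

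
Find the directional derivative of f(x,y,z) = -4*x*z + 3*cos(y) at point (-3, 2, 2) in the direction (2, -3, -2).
sqrt(17)*(-40 + 9*sin(2))/17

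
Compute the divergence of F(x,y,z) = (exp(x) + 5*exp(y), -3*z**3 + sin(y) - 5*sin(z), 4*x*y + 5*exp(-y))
exp(x) + cos(y)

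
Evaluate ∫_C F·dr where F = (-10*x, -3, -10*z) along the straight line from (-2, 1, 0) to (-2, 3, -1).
-11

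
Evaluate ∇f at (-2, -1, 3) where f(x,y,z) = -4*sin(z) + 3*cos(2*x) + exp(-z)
(6*sin(4), 0, -exp(-3) - 4*cos(3))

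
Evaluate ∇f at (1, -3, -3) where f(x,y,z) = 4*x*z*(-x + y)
(60, -12, -16)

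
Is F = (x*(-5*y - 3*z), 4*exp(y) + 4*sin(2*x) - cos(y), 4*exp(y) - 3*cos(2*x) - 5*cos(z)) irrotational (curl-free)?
No, ∇×F = (4*exp(y), -3*x - 6*sin(2*x), 5*x + 8*cos(2*x))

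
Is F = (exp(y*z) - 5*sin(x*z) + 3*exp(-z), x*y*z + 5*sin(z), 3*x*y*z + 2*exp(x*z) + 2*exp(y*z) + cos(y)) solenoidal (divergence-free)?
No, ∇·F = 3*x*y + x*z + 2*x*exp(x*z) + 2*y*exp(y*z) - 5*z*cos(x*z)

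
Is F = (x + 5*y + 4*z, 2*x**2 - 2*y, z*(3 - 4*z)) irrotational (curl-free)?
No, ∇×F = (0, 4, 4*x - 5)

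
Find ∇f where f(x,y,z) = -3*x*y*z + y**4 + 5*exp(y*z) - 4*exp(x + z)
(-3*y*z - 4*exp(x + z), -3*x*z + 4*y**3 + 5*z*exp(y*z), -3*x*y + 5*y*exp(y*z) - 4*exp(x + z))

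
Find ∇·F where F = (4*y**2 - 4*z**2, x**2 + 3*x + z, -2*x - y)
0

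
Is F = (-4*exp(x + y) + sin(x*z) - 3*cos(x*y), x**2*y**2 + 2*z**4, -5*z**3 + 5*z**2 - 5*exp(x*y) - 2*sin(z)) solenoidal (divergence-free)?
No, ∇·F = 2*x**2*y + 3*y*sin(x*y) - 15*z**2 + z*cos(x*z) + 10*z - 4*exp(x + y) - 2*cos(z)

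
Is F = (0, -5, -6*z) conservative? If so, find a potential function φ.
Yes, F is conservative. φ = -5*y - 3*z**2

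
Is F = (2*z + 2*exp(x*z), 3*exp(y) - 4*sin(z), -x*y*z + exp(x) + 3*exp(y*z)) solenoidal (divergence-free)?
No, ∇·F = -x*y + 3*y*exp(y*z) + 2*z*exp(x*z) + 3*exp(y)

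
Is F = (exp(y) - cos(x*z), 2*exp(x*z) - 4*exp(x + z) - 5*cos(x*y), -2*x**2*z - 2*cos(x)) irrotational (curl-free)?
No, ∇×F = (-2*x*exp(x*z) + 4*exp(x + z), 4*x*z + x*sin(x*z) - 2*sin(x), 5*y*sin(x*y) + 2*z*exp(x*z) - exp(y) - 4*exp(x + z))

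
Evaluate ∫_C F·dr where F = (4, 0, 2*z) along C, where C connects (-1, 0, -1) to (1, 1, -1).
8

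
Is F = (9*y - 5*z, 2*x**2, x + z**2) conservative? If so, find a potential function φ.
No, ∇×F = (0, -6, 4*x - 9) ≠ 0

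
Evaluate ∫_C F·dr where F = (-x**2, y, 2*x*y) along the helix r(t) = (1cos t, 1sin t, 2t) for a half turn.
2/3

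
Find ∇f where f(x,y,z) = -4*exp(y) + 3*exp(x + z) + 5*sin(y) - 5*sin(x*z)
(-5*z*cos(x*z) + 3*exp(x + z), -4*exp(y) + 5*cos(y), -5*x*cos(x*z) + 3*exp(x + z))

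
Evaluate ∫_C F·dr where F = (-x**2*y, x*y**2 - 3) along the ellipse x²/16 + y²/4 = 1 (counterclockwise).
40*pi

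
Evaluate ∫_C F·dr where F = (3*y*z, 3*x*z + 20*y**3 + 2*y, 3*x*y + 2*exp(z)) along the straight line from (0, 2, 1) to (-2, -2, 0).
2 - 2*E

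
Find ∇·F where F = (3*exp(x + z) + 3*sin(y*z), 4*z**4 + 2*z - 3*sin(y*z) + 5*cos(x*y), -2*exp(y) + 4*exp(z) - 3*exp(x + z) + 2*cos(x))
-5*x*sin(x*y) - 3*z*cos(y*z) + 4*exp(z)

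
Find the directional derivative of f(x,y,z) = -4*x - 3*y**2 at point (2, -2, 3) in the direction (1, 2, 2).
20/3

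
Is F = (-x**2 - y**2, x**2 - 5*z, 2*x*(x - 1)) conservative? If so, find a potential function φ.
No, ∇×F = (5, 2 - 4*x, 2*x + 2*y) ≠ 0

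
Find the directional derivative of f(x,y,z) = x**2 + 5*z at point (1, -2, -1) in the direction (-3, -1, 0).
-3*sqrt(10)/5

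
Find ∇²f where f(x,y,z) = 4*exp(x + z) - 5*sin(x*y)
5*x**2*sin(x*y) + 5*y**2*sin(x*y) + 8*exp(x + z)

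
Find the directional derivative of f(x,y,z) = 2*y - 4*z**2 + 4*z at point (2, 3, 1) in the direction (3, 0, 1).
-2*sqrt(10)/5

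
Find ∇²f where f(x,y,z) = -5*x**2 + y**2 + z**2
-6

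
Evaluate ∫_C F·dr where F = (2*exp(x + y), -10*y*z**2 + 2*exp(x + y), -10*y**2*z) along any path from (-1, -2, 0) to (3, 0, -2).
4*sinh(3)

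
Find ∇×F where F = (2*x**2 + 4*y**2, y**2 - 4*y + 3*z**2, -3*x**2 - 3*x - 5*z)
(-6*z, 6*x + 3, -8*y)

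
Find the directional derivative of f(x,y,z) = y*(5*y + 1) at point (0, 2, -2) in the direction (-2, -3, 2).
-63*sqrt(17)/17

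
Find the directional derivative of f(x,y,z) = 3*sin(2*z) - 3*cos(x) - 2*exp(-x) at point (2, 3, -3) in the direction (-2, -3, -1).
-sqrt(14)*(2 + 3*exp(2)*sin(2) + 3*exp(2)*cos(6))*exp(-2)/7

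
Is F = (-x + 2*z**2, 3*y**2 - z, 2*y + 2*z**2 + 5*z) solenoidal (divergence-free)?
No, ∇·F = 6*y + 4*z + 4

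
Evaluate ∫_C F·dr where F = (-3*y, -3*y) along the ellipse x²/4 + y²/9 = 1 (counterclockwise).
18*pi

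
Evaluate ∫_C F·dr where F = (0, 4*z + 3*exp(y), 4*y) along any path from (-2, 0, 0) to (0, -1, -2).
3*exp(-1) + 5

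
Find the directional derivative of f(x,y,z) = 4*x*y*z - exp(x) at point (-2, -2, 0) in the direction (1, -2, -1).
sqrt(6)*(-16*exp(2) - 1)*exp(-2)/6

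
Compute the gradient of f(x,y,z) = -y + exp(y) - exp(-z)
(0, exp(y) - 1, exp(-z))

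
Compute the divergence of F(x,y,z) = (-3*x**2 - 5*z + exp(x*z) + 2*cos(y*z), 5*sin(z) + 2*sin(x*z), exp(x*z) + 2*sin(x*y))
x*exp(x*z) - 6*x + z*exp(x*z)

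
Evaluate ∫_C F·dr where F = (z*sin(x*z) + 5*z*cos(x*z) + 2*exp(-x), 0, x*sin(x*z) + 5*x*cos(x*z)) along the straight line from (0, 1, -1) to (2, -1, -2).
-2*exp(-2) - cos(4) + 3 - 5*sin(4)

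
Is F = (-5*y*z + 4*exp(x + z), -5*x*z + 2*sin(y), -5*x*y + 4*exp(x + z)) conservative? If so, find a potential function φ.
Yes, F is conservative. φ = -5*x*y*z + 4*exp(x + z) - 2*cos(y)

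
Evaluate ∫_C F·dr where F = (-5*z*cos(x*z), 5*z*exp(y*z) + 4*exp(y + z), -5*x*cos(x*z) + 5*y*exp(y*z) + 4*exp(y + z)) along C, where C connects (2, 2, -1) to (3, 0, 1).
-5*sin(2) - 5*sin(3) - 5*exp(-2) + 5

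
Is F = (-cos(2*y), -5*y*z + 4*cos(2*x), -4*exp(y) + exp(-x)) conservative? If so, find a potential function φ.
No, ∇×F = (5*y - 4*exp(y), exp(-x), -8*sin(2*x) - 2*sin(2*y)) ≠ 0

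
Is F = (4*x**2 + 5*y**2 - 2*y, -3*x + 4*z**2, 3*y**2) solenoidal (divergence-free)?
No, ∇·F = 8*x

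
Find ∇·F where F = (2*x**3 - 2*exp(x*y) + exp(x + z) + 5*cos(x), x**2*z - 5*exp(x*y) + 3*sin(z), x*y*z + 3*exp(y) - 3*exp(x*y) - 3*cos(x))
6*x**2 + x*y - 5*x*exp(x*y) - 2*y*exp(x*y) + exp(x + z) - 5*sin(x)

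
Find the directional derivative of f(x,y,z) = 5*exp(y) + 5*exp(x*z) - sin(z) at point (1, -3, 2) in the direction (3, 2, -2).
2*sqrt(17)*(exp(3)*cos(2) + 5 + 10*exp(5))*exp(-3)/17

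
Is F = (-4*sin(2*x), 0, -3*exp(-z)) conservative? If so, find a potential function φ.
Yes, F is conservative. φ = 2*cos(2*x) + 3*exp(-z)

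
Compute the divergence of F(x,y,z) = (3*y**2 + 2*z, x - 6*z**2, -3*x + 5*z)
5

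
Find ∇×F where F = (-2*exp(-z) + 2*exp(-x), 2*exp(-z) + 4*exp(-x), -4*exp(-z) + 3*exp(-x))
(2*exp(-z), 2*exp(-z) + 3*exp(-x), -4*exp(-x))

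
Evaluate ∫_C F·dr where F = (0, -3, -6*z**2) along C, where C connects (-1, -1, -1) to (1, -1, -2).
14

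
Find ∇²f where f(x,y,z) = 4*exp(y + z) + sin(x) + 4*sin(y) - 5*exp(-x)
8*exp(y + z) - sin(x) - 4*sin(y) - 5*exp(-x)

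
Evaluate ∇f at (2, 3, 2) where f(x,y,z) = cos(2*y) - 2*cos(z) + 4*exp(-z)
(0, -2*sin(6), -4*exp(-2) + 2*sin(2))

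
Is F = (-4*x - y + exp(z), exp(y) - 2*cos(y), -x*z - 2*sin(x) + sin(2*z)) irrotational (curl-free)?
No, ∇×F = (0, z + exp(z) + 2*cos(x), 1)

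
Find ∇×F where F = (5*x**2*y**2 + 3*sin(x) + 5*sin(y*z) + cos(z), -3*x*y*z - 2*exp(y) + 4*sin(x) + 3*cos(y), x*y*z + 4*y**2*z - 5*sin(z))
(3*x*y + x*z + 8*y*z, -y*z + 5*y*cos(y*z) - sin(z), -10*x**2*y - 3*y*z - 5*z*cos(y*z) + 4*cos(x))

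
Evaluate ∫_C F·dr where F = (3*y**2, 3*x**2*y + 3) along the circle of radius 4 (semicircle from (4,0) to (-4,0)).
-256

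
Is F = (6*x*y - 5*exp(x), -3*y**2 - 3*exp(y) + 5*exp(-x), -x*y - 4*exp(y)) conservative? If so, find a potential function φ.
No, ∇×F = (-x - 4*exp(y), y, -6*x - 5*exp(-x)) ≠ 0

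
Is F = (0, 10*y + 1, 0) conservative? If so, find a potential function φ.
Yes, F is conservative. φ = y*(5*y + 1)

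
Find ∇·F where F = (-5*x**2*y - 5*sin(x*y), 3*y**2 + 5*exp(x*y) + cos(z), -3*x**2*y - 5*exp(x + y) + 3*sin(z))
-10*x*y + 5*x*exp(x*y) - 5*y*cos(x*y) + 6*y + 3*cos(z)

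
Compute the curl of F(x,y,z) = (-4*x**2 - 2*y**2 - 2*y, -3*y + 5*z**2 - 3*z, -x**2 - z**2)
(3 - 10*z, 2*x, 4*y + 2)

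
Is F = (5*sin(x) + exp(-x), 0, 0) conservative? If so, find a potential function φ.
Yes, F is conservative. φ = -5*cos(x) - exp(-x)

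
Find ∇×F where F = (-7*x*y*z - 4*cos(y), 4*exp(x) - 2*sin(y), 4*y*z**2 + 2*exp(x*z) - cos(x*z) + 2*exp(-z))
(4*z**2, -7*x*y - 2*z*exp(x*z) - z*sin(x*z), 7*x*z + 4*exp(x) - 4*sin(y))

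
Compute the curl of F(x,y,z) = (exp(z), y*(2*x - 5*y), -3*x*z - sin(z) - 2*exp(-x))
(0, 3*z + exp(z) - 2*exp(-x), 2*y)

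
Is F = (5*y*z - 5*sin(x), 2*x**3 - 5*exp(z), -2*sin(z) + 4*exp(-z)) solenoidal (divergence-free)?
No, ∇·F = -5*cos(x) - 2*cos(z) - 4*exp(-z)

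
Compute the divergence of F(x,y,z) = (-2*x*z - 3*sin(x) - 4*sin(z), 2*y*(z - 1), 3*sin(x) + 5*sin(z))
-3*cos(x) + 5*cos(z) - 2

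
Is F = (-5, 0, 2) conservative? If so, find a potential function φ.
Yes, F is conservative. φ = -5*x + 2*z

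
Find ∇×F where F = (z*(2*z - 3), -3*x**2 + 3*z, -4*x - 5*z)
(-3, 4*z + 1, -6*x)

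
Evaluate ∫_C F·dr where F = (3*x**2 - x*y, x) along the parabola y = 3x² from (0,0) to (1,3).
9/4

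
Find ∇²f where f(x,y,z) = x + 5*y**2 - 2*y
10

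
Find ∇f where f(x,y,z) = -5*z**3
(0, 0, -15*z**2)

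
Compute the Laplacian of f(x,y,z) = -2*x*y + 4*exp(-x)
4*exp(-x)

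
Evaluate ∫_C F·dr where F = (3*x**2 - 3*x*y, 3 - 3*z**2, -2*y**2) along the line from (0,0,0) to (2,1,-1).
20/3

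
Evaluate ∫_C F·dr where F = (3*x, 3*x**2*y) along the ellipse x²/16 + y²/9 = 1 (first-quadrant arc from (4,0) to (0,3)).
84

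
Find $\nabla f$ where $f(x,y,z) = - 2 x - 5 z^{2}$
(-2, 0, -10*z)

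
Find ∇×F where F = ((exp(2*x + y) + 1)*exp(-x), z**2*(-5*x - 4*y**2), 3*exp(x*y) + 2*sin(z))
(3*x*exp(x*y) + 2*z*(5*x + 4*y**2), -3*y*exp(x*y), -5*z**2 - exp(x + y))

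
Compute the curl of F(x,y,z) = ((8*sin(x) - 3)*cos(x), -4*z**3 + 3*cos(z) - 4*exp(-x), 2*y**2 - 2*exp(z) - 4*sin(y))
(4*y + 12*z**2 + 3*sin(z) - 4*cos(y), 0, 4*exp(-x))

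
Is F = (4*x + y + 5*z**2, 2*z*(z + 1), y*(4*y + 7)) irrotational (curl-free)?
No, ∇×F = (8*y - 4*z + 5, 10*z, -1)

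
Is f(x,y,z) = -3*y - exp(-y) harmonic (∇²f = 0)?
No, ∇²f = -exp(-y)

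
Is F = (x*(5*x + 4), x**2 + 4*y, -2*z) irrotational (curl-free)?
No, ∇×F = (0, 0, 2*x)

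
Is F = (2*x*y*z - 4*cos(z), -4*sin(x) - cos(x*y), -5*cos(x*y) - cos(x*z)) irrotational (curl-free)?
No, ∇×F = (5*x*sin(x*y), 2*x*y - 5*y*sin(x*y) - z*sin(x*z) + 4*sin(z), -2*x*z + y*sin(x*y) - 4*cos(x))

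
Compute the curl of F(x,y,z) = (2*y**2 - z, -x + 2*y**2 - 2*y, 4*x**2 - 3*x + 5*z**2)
(0, 2 - 8*x, -4*y - 1)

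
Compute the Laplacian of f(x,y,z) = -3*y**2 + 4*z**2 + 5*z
2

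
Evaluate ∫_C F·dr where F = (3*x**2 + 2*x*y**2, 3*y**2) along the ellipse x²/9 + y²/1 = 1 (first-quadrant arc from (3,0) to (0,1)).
-61/2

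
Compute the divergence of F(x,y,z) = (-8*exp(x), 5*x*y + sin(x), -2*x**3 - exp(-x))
5*x - 8*exp(x)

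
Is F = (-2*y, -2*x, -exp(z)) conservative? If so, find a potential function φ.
Yes, F is conservative. φ = -2*x*y - exp(z)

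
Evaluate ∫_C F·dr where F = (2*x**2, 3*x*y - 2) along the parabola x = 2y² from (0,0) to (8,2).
1084/3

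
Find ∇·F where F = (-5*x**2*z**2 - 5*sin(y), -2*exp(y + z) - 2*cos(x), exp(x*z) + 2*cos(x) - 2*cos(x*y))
-10*x*z**2 + x*exp(x*z) - 2*exp(y + z)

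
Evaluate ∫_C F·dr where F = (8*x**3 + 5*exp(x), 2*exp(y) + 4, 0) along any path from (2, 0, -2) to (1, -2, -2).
-40 - 5*exp(2) + 2*exp(-2) + 5*E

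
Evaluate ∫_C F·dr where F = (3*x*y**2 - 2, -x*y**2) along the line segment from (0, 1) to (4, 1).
16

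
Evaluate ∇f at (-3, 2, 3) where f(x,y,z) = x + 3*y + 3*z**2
(1, 3, 18)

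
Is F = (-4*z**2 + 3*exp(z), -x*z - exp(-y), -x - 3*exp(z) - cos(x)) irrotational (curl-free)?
No, ∇×F = (x, -8*z + 3*exp(z) - sin(x) + 1, -z)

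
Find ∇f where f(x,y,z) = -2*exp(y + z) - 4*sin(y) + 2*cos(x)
(-2*sin(x), -2*exp(y + z) - 4*cos(y), -2*exp(y + z))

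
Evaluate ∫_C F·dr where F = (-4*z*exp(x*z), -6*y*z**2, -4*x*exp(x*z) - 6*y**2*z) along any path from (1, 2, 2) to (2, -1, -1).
8*sinh(2) + 45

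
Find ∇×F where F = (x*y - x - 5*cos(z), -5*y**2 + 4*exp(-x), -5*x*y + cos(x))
(-5*x, 5*y + sin(x) + 5*sin(z), -x - 4*exp(-x))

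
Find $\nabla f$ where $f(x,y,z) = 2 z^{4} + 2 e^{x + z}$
(2*exp(x + z), 0, 8*z**3 + 2*exp(x + z))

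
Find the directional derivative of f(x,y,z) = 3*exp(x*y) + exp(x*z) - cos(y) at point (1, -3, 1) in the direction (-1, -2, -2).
-E + exp(-3) + 2*sin(3)/3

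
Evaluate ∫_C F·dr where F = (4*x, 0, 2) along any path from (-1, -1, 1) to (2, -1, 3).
10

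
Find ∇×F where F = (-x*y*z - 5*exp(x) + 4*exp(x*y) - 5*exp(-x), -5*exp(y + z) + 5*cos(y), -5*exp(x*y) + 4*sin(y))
(-5*x*exp(x*y) + 5*exp(y + z) + 4*cos(y), y*(-x + 5*exp(x*y)), x*(z - 4*exp(x*y)))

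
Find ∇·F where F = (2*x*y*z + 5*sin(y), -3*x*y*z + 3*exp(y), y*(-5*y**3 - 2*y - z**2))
-3*x*z + 3*exp(y)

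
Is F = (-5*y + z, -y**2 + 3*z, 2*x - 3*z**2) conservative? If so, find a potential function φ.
No, ∇×F = (-3, -1, 5) ≠ 0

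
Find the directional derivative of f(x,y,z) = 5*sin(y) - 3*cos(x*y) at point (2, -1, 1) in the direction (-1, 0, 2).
-3*sqrt(5)*sin(2)/5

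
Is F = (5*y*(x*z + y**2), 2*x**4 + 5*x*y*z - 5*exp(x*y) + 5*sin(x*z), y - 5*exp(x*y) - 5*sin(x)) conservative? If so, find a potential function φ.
No, ∇×F = (-5*x*y - 5*x*exp(x*y) - 5*x*cos(x*z) + 1, 5*x*y + 5*y*exp(x*y) + 5*cos(x), 8*x**3 - 5*x*z - 15*y**2 + 5*y*z - 5*y*exp(x*y) + 5*z*cos(x*z)) ≠ 0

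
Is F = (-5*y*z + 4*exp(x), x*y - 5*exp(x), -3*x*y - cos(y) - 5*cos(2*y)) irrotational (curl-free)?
No, ∇×F = (-3*x + sin(y) + 10*sin(2*y), -2*y, y + 5*z - 5*exp(x))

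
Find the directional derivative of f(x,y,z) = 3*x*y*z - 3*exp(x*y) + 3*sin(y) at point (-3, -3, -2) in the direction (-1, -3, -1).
-9*sqrt(11)*(cos(3) + 11 + 4*exp(9))/11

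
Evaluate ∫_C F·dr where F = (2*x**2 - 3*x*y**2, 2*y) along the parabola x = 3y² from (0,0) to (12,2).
580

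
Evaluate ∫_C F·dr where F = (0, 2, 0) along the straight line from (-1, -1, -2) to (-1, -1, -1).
0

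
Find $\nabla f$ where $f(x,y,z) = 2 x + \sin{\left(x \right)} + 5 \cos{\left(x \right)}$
(-5*sin(x) + cos(x) + 2, 0, 0)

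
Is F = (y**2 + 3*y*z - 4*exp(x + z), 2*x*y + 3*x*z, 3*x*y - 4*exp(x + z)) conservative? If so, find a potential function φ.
Yes, F is conservative. φ = x*y**2 + 3*x*y*z - 4*exp(x + z)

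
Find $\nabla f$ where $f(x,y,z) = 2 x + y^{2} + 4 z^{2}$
(2, 2*y, 8*z)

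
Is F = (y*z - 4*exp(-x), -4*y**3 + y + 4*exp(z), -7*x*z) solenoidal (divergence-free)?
No, ∇·F = -7*x - 12*y**2 + 1 + 4*exp(-x)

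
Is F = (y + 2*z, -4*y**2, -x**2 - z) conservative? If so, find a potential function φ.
No, ∇×F = (0, 2*x + 2, -1) ≠ 0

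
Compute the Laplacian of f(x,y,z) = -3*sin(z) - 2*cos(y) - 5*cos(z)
3*sin(z) + 2*cos(y) + 5*cos(z)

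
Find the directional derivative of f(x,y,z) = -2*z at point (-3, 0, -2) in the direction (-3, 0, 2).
-4*sqrt(13)/13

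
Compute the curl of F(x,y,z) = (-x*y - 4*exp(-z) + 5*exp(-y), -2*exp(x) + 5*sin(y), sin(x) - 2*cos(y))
(2*sin(y), -cos(x) + 4*exp(-z), x - 2*exp(x) + 5*exp(-y))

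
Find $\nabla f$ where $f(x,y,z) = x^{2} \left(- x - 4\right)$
(x*(-3*x - 8), 0, 0)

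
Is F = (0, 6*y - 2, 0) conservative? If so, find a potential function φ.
Yes, F is conservative. φ = y*(3*y - 2)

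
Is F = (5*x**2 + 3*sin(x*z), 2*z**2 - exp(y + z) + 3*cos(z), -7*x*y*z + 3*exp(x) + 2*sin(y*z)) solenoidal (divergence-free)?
No, ∇·F = -7*x*y + 10*x + 2*y*cos(y*z) + 3*z*cos(x*z) - exp(y + z)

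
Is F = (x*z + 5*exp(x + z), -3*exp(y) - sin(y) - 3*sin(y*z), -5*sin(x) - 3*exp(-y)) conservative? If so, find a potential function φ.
No, ∇×F = (3*y*cos(y*z) + 3*exp(-y), x + 5*exp(x + z) + 5*cos(x), 0) ≠ 0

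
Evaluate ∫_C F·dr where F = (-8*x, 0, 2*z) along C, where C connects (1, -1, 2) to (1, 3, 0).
-4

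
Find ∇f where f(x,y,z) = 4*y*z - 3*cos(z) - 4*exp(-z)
(0, 4*z, 4*y + 3*sin(z) + 4*exp(-z))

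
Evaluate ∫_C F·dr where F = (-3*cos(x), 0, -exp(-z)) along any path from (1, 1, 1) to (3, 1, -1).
-3*sin(3) - exp(-1) + 3*sin(1) + E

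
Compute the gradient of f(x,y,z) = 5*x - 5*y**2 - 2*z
(5, -10*y, -2)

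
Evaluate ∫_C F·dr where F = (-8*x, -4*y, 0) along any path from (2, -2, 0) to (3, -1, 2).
-14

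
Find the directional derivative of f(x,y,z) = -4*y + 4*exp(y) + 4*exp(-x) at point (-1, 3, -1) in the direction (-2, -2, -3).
8*sqrt(17)*(-exp(3) + 1 + E)/17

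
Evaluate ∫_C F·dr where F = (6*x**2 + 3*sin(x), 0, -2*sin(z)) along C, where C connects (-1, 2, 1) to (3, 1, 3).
cos(1) - cos(3) + 56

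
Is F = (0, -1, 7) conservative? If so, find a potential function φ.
Yes, F is conservative. φ = -y + 7*z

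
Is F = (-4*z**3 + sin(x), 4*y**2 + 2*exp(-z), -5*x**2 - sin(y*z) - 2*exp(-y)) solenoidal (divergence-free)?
No, ∇·F = -y*cos(y*z) + 8*y + cos(x)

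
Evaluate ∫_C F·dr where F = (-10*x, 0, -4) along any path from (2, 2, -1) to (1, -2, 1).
7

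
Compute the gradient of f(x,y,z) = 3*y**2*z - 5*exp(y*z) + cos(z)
(0, z*(6*y - 5*exp(y*z)), 3*y**2 - 5*y*exp(y*z) - sin(z))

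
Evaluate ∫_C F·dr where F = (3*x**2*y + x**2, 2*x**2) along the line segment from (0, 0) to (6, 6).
1188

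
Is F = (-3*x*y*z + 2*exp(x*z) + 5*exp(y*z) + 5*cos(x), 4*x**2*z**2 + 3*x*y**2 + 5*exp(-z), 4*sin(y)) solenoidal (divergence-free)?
No, ∇·F = 6*x*y - 3*y*z + 2*z*exp(x*z) - 5*sin(x)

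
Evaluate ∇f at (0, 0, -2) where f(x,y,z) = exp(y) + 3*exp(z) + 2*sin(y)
(0, 3, 3*exp(-2))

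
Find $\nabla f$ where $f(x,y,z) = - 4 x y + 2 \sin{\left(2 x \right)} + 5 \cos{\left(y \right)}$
(-4*y + 4*cos(2*x), -4*x - 5*sin(y), 0)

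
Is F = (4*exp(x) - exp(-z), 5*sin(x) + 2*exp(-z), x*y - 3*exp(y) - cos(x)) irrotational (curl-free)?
No, ∇×F = (x - 3*exp(y) + 2*exp(-z), -y - sin(x) + exp(-z), 5*cos(x))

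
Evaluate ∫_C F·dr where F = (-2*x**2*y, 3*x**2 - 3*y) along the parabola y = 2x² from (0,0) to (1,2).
-19/5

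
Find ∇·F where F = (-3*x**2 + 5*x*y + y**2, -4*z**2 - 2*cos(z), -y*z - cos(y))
-6*x + 4*y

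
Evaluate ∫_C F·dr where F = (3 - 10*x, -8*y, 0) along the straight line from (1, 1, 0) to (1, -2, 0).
-12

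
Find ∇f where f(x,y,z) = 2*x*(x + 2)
(4*x + 4, 0, 0)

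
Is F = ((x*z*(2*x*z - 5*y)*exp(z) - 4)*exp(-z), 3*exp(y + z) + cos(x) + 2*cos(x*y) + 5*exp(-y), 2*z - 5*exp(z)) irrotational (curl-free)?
No, ∇×F = (-3*exp(y + z), 4*x**2*z - 5*x*y + 4*exp(-z), 5*x*z - 2*y*sin(x*y) - sin(x))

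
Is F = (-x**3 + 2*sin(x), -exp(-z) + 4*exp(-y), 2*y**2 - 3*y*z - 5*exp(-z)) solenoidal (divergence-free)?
No, ∇·F = -3*x**2 - 3*y + 2*cos(x) + 5*exp(-z) - 4*exp(-y)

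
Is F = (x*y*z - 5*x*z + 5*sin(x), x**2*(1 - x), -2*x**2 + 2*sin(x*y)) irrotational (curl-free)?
No, ∇×F = (2*x*cos(x*y), x*y - x - 2*y*cos(x*y), x*(-3*x - z + 2))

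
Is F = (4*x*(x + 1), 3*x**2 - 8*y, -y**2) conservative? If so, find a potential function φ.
No, ∇×F = (-2*y, 0, 6*x) ≠ 0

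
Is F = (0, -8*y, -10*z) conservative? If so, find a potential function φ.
Yes, F is conservative. φ = -4*y**2 - 5*z**2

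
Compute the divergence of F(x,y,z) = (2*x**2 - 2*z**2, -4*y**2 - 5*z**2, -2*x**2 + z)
4*x - 8*y + 1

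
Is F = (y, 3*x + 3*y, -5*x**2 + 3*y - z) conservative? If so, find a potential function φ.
No, ∇×F = (3, 10*x, 2) ≠ 0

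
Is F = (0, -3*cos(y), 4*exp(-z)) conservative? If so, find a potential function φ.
Yes, F is conservative. φ = -3*sin(y) - 4*exp(-z)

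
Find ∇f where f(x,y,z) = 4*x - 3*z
(4, 0, -3)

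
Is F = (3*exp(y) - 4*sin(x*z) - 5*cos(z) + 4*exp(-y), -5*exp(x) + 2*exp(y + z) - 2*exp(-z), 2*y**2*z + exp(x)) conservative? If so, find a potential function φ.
No, ∇×F = (4*y*z - 2*exp(y + z) - 2*exp(-z), -4*x*cos(x*z) - exp(x) + 5*sin(z), -5*exp(x) - 3*exp(y) + 4*exp(-y)) ≠ 0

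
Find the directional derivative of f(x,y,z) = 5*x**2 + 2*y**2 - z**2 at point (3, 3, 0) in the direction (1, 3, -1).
6*sqrt(11)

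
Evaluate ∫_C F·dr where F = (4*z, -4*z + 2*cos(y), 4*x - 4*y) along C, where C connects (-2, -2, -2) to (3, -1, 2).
-2*sin(1) + 2*sin(2) + 32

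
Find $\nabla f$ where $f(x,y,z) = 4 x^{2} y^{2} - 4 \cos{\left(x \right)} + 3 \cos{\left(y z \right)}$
(8*x*y**2 + 4*sin(x), 8*x**2*y - 3*z*sin(y*z), -3*y*sin(y*z))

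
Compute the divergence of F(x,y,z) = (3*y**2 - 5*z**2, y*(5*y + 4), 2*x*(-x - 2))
10*y + 4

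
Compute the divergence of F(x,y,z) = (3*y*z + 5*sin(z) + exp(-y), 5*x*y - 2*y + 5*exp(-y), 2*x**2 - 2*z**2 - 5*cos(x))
5*x - 4*z - 2 - 5*exp(-y)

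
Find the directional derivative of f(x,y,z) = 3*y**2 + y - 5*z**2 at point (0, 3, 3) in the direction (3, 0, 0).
0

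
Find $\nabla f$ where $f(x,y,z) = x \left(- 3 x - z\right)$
(-6*x - z, 0, -x)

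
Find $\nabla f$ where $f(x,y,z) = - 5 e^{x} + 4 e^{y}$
(-5*exp(x), 4*exp(y), 0)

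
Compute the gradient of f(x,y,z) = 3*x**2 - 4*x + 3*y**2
(6*x - 4, 6*y, 0)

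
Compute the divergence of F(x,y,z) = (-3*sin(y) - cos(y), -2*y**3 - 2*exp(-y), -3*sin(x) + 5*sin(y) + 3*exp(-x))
-6*y**2 + 2*exp(-y)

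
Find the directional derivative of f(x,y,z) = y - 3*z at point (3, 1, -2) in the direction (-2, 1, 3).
-4*sqrt(14)/7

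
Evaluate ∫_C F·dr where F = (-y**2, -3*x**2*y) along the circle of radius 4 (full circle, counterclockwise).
0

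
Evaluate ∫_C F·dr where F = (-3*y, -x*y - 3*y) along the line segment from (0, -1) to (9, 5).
-171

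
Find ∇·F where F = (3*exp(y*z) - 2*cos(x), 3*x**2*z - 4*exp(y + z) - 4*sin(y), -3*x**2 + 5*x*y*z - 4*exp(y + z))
5*x*y - 8*exp(y + z) + 2*sin(x) - 4*cos(y)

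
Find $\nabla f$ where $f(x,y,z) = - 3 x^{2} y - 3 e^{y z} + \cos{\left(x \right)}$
(-6*x*y - sin(x), -3*x**2 - 3*z*exp(y*z), -3*y*exp(y*z))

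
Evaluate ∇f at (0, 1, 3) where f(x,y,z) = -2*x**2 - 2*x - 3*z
(-2, 0, -3)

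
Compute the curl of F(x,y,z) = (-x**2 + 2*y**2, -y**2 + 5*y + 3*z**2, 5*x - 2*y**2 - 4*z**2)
(-4*y - 6*z, -5, -4*y)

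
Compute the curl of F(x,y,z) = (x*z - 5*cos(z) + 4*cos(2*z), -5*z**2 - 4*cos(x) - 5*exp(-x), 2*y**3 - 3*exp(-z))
(6*y**2 + 10*z, x + 5*sin(z) - 8*sin(2*z), 4*sin(x) + 5*exp(-x))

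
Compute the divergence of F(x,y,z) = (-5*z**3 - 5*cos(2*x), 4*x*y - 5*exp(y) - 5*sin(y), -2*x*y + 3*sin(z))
4*x - 5*exp(y) + 10*sin(2*x) - 5*cos(y) + 3*cos(z)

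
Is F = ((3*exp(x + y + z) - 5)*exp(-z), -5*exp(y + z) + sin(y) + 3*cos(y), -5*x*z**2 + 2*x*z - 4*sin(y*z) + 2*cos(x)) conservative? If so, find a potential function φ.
No, ∇×F = (-4*z*cos(y*z) + 5*exp(y + z), 5*z**2 - 2*z + 2*sin(x) + 5*exp(-z), -3*exp(x + y)) ≠ 0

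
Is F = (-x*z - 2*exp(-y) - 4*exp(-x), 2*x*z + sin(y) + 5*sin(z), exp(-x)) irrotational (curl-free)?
No, ∇×F = (-2*x - 5*cos(z), -x + exp(-x), 2*z - 2*exp(-y))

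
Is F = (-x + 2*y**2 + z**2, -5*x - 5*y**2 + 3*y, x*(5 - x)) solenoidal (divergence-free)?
No, ∇·F = 2 - 10*y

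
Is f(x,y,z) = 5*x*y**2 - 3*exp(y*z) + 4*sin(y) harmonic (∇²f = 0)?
No, ∇²f = 10*x - 3*y**2*exp(y*z) - 3*z**2*exp(y*z) - 4*sin(y)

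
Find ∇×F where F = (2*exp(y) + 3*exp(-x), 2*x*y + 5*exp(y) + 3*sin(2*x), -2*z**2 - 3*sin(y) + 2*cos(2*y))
(-(8*sin(y) + 3)*cos(y), 0, 2*y - 2*exp(y) + 6*cos(2*x))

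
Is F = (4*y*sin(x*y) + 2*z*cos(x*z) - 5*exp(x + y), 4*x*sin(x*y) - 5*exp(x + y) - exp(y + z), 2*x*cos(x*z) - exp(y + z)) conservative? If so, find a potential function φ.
Yes, F is conservative. φ = -5*exp(x + y) - exp(y + z) + 2*sin(x*z) - 4*cos(x*y)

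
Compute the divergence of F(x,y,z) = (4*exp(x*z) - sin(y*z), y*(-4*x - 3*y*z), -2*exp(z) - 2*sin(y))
-4*x - 6*y*z + 4*z*exp(x*z) - 2*exp(z)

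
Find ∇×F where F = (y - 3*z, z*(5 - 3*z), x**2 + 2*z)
(6*z - 5, -2*x - 3, -1)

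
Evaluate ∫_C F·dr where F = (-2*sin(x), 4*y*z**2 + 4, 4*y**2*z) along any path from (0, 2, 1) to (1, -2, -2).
2*cos(1) + 6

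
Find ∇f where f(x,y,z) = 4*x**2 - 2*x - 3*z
(8*x - 2, 0, -3)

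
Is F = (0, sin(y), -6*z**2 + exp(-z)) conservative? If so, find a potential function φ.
Yes, F is conservative. φ = -2*z**3 - cos(y) - exp(-z)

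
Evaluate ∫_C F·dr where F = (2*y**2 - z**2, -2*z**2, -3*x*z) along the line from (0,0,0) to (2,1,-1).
-2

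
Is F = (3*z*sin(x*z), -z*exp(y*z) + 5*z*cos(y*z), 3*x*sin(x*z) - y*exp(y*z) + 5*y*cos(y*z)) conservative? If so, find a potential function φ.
Yes, F is conservative. φ = -exp(y*z) + 5*sin(y*z) - 3*cos(x*z)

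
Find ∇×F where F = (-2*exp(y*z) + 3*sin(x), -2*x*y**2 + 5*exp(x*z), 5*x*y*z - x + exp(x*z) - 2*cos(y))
(5*x*z - 5*x*exp(x*z) + 2*sin(y), -5*y*z - 2*y*exp(y*z) - z*exp(x*z) + 1, -2*y**2 + 5*z*exp(x*z) + 2*z*exp(y*z))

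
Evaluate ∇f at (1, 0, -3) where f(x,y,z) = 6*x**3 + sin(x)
(cos(1) + 18, 0, 0)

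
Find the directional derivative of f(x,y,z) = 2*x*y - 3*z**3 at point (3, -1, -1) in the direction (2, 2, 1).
-1/3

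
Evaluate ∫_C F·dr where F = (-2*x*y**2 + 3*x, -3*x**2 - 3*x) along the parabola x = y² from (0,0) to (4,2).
-688/15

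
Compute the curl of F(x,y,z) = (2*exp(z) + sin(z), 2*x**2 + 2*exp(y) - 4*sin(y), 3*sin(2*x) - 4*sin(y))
(-4*cos(y), 2*exp(z) - 6*cos(2*x) + cos(z), 4*x)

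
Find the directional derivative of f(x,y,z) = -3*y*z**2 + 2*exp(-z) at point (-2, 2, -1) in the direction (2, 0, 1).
2*sqrt(5)*(6 - E)/5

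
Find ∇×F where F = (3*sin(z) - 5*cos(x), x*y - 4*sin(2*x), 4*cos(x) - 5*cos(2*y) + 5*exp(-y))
(10*sin(2*y) - 5*exp(-y), 4*sin(x) + 3*cos(z), y - 8*cos(2*x))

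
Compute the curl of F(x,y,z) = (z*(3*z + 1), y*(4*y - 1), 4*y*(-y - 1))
(-8*y - 4, 6*z + 1, 0)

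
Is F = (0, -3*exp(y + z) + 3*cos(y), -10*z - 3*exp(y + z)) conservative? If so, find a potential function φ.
Yes, F is conservative. φ = -5*z**2 - 3*exp(y + z) + 3*sin(y)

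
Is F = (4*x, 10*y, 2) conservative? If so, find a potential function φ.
Yes, F is conservative. φ = 2*x**2 + 5*y**2 + 2*z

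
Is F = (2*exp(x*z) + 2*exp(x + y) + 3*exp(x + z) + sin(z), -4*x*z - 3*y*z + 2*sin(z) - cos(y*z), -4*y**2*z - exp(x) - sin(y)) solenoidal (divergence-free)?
No, ∇·F = -4*y**2 + 2*z*exp(x*z) + z*sin(y*z) - 3*z + 2*exp(x + y) + 3*exp(x + z)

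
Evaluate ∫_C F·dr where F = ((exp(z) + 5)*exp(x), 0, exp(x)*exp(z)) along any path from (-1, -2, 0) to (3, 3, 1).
(-6 + (E + 5)*exp(4))*exp(-1)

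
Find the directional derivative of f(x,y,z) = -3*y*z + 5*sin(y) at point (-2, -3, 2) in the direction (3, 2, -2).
10*sqrt(17)*(-3 + cos(3))/17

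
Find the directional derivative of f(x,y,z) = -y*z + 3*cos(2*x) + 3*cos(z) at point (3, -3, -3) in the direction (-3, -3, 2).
3*sqrt(22)*(6*sin(6) - 1 + 2*sin(3))/22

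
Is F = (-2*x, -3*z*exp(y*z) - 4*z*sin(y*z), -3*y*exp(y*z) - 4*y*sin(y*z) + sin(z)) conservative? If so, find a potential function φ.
Yes, F is conservative. φ = -x**2 - 3*exp(y*z) - cos(z) + 4*cos(y*z)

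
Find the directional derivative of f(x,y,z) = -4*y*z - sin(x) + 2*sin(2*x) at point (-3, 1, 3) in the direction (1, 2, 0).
sqrt(5)*(-24 - cos(3) + 4*cos(6))/5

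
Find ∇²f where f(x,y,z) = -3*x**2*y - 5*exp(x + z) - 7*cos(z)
-6*y - 10*exp(x + z) + 7*cos(z)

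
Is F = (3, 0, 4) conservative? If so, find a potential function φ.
Yes, F is conservative. φ = 3*x + 4*z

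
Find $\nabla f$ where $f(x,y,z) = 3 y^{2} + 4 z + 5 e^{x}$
(5*exp(x), 6*y, 4)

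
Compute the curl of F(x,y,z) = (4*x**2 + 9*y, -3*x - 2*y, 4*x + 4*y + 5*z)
(4, -4, -12)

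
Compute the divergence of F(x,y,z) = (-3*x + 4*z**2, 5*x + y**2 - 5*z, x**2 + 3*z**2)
2*y + 6*z - 3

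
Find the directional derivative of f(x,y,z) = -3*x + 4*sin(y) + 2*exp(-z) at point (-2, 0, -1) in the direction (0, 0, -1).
2*E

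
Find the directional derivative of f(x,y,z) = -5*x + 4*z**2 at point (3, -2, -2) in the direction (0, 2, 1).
-16*sqrt(5)/5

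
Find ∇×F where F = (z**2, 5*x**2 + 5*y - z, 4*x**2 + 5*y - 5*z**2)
(6, -8*x + 2*z, 10*x)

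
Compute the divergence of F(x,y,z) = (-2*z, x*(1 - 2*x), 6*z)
6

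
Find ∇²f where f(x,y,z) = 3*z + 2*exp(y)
2*exp(y)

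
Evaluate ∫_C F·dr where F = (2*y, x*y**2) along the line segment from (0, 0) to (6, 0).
0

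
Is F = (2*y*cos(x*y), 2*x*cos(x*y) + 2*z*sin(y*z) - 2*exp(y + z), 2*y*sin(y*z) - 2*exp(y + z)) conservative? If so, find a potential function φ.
Yes, F is conservative. φ = -2*exp(y + z) + 2*sin(x*y) - 2*cos(y*z)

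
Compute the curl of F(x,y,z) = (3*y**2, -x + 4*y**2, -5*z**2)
(0, 0, -6*y - 1)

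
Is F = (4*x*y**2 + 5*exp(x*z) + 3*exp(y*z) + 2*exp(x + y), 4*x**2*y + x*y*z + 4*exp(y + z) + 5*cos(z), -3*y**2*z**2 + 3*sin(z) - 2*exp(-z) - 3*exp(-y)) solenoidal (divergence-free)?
No, ∇·F = ((4*x**2 + x*z - 6*y**2*z + 4*y**2 + 5*z*exp(x*z) + 2*exp(x + y) + 4*exp(y + z) + 3*cos(z))*exp(z) + 2)*exp(-z)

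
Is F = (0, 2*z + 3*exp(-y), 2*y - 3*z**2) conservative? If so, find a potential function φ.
Yes, F is conservative. φ = 2*y*z - z**3 - 3*exp(-y)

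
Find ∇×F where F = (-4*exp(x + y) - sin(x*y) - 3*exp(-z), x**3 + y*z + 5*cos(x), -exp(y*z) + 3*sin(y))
(-y - z*exp(y*z) + 3*cos(y), 3*exp(-z), 3*x**2 + x*cos(x*y) + 4*exp(x + y) - 5*sin(x))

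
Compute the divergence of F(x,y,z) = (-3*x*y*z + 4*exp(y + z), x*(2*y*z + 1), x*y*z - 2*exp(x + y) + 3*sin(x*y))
x*y + 2*x*z - 3*y*z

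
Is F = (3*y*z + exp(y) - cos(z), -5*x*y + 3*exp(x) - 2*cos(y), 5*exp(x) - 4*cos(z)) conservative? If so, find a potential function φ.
No, ∇×F = (0, 3*y - 5*exp(x) + sin(z), -5*y - 3*z + 3*exp(x) - exp(y)) ≠ 0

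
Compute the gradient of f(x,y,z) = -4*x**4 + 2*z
(-16*x**3, 0, 2)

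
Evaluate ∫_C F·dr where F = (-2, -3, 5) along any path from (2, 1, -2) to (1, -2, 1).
26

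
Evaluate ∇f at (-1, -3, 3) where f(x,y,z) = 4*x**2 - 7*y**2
(-8, 42, 0)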